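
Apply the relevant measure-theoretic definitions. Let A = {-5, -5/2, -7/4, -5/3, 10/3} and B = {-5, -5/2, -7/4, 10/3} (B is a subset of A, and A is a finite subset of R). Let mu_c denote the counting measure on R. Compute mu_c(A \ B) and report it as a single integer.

Counting measure assigns mu_c(E) = |E| (number of elements) when E is finite. For B subset A, A \ B is the set of elements of A not in B, so |A \ B| = |A| - |B|.
|A| = 5, |B| = 4, so mu_c(A \ B) = 5 - 4 = 1.

1


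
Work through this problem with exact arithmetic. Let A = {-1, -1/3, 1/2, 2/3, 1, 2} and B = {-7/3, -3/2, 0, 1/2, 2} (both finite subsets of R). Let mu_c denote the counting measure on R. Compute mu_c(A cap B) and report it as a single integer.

Counting measure on a finite set equals cardinality. mu_c(A cap B) = |A cap B| (elements appearing in both).
Enumerating the elements of A that also lie in B gives 2 element(s).
So mu_c(A cap B) = 2.

2


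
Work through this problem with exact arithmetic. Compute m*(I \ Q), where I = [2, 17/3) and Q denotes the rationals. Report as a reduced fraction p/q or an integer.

The interval I = [2, 17/3) has m(I) = 17/3 - 2 = 11/3 (endpoints are measure-zero, so open/closed/half-open agree). Write I = (I cap Q) u (I \ Q). The rationals in I are countable, so m*(I cap Q) = 0 (cover each rational by intervals whose total length is arbitrarily small). By countable subadditivity m*(I) <= m*(I cap Q) + m*(I \ Q), hence m*(I \ Q) >= m(I) = 11/3. The reverse inequality m*(I \ Q) <= m*(I) = 11/3 is trivial since (I \ Q) is a subset of I. Therefore m*(I \ Q) = 11/3.

11/3


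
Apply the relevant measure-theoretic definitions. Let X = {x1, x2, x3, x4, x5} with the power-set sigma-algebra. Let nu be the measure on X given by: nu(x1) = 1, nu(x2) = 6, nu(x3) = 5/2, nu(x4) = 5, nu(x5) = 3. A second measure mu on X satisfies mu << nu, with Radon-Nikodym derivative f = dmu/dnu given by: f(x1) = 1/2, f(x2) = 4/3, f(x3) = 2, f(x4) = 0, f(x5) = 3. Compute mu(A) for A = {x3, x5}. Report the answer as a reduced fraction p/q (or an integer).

By the defining property of the Radon-Nikodym derivative, for every measurable set A,
  mu(A) = integral_A f dnu.
Since nu is a discrete measure concentrated on the atoms of X, the integral over A reduces to the sum
  mu(A) = sum_{x in A} f(x) * nu({x}).
Computing each term:
  x3: f(x3) * nu(x3) = 2 * 5/2 = 5.
  x5: f(x5) * nu(x5) = 3 * 3 = 9.
Summing: mu(A) = 5 + 9 = 14.

14


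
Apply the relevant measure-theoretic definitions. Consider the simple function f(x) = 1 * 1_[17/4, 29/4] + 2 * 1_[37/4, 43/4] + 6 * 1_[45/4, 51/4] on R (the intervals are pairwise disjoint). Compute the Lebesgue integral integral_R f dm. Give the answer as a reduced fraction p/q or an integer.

For a simple function f = sum_i c_i * 1_{A_i} with disjoint A_i,
  integral f dm = sum_i c_i * m(A_i).
Lengths of the A_i:
  m(A_1) = 29/4 - 17/4 = 3.
  m(A_2) = 43/4 - 37/4 = 3/2.
  m(A_3) = 51/4 - 45/4 = 3/2.
Contributions c_i * m(A_i):
  (1) * (3) = 3.
  (2) * (3/2) = 3.
  (6) * (3/2) = 9.
Total: 3 + 3 + 9 = 15.

15


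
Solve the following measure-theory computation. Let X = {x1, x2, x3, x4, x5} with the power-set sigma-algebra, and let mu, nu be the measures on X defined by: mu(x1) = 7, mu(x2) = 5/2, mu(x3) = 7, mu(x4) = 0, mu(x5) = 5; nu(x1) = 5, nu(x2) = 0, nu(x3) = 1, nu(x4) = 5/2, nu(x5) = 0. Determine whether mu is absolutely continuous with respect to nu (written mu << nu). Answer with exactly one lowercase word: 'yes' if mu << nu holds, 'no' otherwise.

mu << nu means: every nu-null measurable set is also mu-null; equivalently, for every atom x, if nu({x}) = 0 then mu({x}) = 0.
Checking each atom:
  x1: nu = 5 > 0 -> no constraint.
  x2: nu = 0, mu = 5/2 > 0 -> violates mu << nu.
  x3: nu = 1 > 0 -> no constraint.
  x4: nu = 5/2 > 0 -> no constraint.
  x5: nu = 0, mu = 5 > 0 -> violates mu << nu.
The atom(s) x2, x5 violate the condition (nu = 0 but mu > 0). Therefore mu is NOT absolutely continuous w.r.t. nu.

no


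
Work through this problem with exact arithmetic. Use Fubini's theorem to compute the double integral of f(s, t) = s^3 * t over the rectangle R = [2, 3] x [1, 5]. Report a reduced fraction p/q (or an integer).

f(s, t) is a tensor product of a function of s and a function of t, and both factors are bounded continuous (hence Lebesgue integrable) on the rectangle, so Fubini's theorem applies:
  integral_R f d(m x m) = (integral_a1^b1 s^3 ds) * (integral_a2^b2 t dt).
Inner integral in s: integral_{2}^{3} s^3 ds = (3^4 - 2^4)/4
  = 65/4.
Inner integral in t: integral_{1}^{5} t dt = (5^2 - 1^2)/2
  = 12.
Product: (65/4) * (12) = 195.

195


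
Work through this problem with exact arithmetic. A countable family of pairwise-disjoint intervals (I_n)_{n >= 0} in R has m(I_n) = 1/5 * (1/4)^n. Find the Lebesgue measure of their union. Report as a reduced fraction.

By countable additivity of the Lebesgue measure on pairwise disjoint measurable sets,
  m(union_{n >= 0} I_n) = sum_{n >= 0} m(I_n) = sum_{n >= 0} a * r^n,
  with a = 1/5 and r = 1/4.
Since 0 < r = 1/4 < 1, the geometric series converges:
  sum_{n >= 0} a * r^n = a / (1 - r).
  = 1/5 / (1 - 1/4)
  = 1/5 / (3/4)
  = 4/15.

4/15


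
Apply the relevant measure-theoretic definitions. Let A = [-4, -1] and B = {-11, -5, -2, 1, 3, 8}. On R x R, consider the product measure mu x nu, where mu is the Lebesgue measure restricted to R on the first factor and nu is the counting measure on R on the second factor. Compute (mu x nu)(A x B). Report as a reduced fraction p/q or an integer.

For a measurable rectangle A x B, the product measure satisfies
  (mu x nu)(A x B) = mu(A) * nu(B).
  mu(A) = 3.
  nu(B) = 6.
  (mu x nu)(A x B) = 3 * 6 = 18.

18


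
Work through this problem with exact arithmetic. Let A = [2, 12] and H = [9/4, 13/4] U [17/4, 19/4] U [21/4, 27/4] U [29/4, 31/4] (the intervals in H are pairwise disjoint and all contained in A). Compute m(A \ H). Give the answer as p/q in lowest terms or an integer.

The ambient interval has length m(A) = 12 - 2 = 10.
Since the holes are disjoint and sit inside A, by finite additivity
  m(H) = sum_i (b_i - a_i), and m(A \ H) = m(A) - m(H).
Computing the hole measures:
  m(H_1) = 13/4 - 9/4 = 1.
  m(H_2) = 19/4 - 17/4 = 1/2.
  m(H_3) = 27/4 - 21/4 = 3/2.
  m(H_4) = 31/4 - 29/4 = 1/2.
Summed: m(H) = 1 + 1/2 + 3/2 + 1/2 = 7/2.
So m(A \ H) = 10 - 7/2 = 13/2.

13/2


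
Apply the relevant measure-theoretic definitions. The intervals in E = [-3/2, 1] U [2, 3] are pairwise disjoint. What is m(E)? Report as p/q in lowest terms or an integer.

For pairwise disjoint intervals, m(union_i I_i) = sum_i m(I_i),
and m is invariant under swapping open/closed endpoints (single points have measure 0).
So m(E) = sum_i (b_i - a_i).
  I_1 has length 1 - (-3/2) = 5/2.
  I_2 has length 3 - 2 = 1.
Summing:
  m(E) = 5/2 + 1 = 7/2.

7/2


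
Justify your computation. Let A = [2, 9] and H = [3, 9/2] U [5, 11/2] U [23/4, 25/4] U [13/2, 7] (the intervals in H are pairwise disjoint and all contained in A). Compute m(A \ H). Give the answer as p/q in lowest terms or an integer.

The ambient interval has length m(A) = 9 - 2 = 7.
Since the holes are disjoint and sit inside A, by finite additivity
  m(H) = sum_i (b_i - a_i), and m(A \ H) = m(A) - m(H).
Computing the hole measures:
  m(H_1) = 9/2 - 3 = 3/2.
  m(H_2) = 11/2 - 5 = 1/2.
  m(H_3) = 25/4 - 23/4 = 1/2.
  m(H_4) = 7 - 13/2 = 1/2.
Summed: m(H) = 3/2 + 1/2 + 1/2 + 1/2 = 3.
So m(A \ H) = 7 - 3 = 4.

4


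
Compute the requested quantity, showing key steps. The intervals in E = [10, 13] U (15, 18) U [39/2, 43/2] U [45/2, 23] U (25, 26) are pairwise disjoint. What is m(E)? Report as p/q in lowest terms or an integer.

For pairwise disjoint intervals, m(union_i I_i) = sum_i m(I_i),
and m is invariant under swapping open/closed endpoints (single points have measure 0).
So m(E) = sum_i (b_i - a_i).
  I_1 has length 13 - 10 = 3.
  I_2 has length 18 - 15 = 3.
  I_3 has length 43/2 - 39/2 = 2.
  I_4 has length 23 - 45/2 = 1/2.
  I_5 has length 26 - 25 = 1.
Summing:
  m(E) = 3 + 3 + 2 + 1/2 + 1 = 19/2.

19/2


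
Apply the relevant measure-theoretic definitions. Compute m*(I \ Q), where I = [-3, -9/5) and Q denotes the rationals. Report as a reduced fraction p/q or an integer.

The interval I = [-3, -9/5) has m(I) = -9/5 - (-3) = 6/5 (endpoints are measure-zero, so open/closed/half-open agree). Write I = (I cap Q) u (I \ Q). The rationals in I are countable, so m*(I cap Q) = 0 (cover each rational by intervals whose total length is arbitrarily small). By countable subadditivity m*(I) <= m*(I cap Q) + m*(I \ Q), hence m*(I \ Q) >= m(I) = 6/5. The reverse inequality m*(I \ Q) <= m*(I) = 6/5 is trivial since (I \ Q) is a subset of I. Therefore m*(I \ Q) = 6/5.

6/5


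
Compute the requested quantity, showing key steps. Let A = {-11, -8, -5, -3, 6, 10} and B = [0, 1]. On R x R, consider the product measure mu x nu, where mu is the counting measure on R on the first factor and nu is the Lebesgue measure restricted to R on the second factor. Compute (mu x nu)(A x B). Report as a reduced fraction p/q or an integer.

For a measurable rectangle A x B, the product measure satisfies
  (mu x nu)(A x B) = mu(A) * nu(B).
  mu(A) = 6.
  nu(B) = 1.
  (mu x nu)(A x B) = 6 * 1 = 6.

6


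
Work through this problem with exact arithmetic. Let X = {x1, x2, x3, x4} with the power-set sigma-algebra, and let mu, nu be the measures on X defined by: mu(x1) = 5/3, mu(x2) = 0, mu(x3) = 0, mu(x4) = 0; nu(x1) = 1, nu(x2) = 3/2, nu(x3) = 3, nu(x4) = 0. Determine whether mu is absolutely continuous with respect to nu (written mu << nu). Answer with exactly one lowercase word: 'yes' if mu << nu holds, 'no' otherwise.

mu << nu means: every nu-null measurable set is also mu-null; equivalently, for every atom x, if nu({x}) = 0 then mu({x}) = 0.
Checking each atom:
  x1: nu = 1 > 0 -> no constraint.
  x2: nu = 3/2 > 0 -> no constraint.
  x3: nu = 3 > 0 -> no constraint.
  x4: nu = 0, mu = 0 -> consistent with mu << nu.
No atom violates the condition. Therefore mu << nu.

yes


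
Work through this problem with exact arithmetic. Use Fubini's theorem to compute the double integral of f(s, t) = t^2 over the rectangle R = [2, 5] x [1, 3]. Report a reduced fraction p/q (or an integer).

f(s, t) is a tensor product of a function of s and a function of t, and both factors are bounded continuous (hence Lebesgue integrable) on the rectangle, so Fubini's theorem applies:
  integral_R f d(m x m) = (integral_a1^b1 1 ds) * (integral_a2^b2 t^2 dt).
Inner integral in s: integral_{2}^{5} 1 ds = (5^1 - 2^1)/1
  = 3.
Inner integral in t: integral_{1}^{3} t^2 dt = (3^3 - 1^3)/3
  = 26/3.
Product: (3) * (26/3) = 26.

26


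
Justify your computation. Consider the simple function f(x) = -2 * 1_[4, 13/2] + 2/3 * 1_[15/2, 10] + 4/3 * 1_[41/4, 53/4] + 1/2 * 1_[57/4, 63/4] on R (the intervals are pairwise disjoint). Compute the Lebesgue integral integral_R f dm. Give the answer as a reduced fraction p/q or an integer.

For a simple function f = sum_i c_i * 1_{A_i} with disjoint A_i,
  integral f dm = sum_i c_i * m(A_i).
Lengths of the A_i:
  m(A_1) = 13/2 - 4 = 5/2.
  m(A_2) = 10 - 15/2 = 5/2.
  m(A_3) = 53/4 - 41/4 = 3.
  m(A_4) = 63/4 - 57/4 = 3/2.
Contributions c_i * m(A_i):
  (-2) * (5/2) = -5.
  (2/3) * (5/2) = 5/3.
  (4/3) * (3) = 4.
  (1/2) * (3/2) = 3/4.
Total: -5 + 5/3 + 4 + 3/4 = 17/12.

17/12


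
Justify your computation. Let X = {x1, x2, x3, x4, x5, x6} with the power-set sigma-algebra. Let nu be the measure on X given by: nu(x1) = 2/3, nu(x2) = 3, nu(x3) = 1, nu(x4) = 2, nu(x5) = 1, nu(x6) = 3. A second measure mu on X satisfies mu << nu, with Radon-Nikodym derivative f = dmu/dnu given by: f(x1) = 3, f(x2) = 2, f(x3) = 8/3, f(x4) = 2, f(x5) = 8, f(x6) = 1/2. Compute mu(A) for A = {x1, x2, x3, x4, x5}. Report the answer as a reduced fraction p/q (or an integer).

By the defining property of the Radon-Nikodym derivative, for every measurable set A,
  mu(A) = integral_A f dnu.
Since nu is a discrete measure concentrated on the atoms of X, the integral over A reduces to the sum
  mu(A) = sum_{x in A} f(x) * nu({x}).
Computing each term:
  x1: f(x1) * nu(x1) = 3 * 2/3 = 2.
  x2: f(x2) * nu(x2) = 2 * 3 = 6.
  x3: f(x3) * nu(x3) = 8/3 * 1 = 8/3.
  x4: f(x4) * nu(x4) = 2 * 2 = 4.
  x5: f(x5) * nu(x5) = 8 * 1 = 8.
Summing: mu(A) = 2 + 6 + 8/3 + 4 + 8 = 68/3.

68/3


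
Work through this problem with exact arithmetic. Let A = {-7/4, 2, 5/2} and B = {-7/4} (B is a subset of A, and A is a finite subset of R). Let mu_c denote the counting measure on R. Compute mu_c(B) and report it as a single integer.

Counting measure assigns mu_c(E) = |E| (number of elements) when E is finite.
B has 1 element(s), so mu_c(B) = 1.

1


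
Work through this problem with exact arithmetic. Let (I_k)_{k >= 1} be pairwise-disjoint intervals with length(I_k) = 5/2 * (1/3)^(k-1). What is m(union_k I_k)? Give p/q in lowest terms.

By countable additivity of the Lebesgue measure on pairwise disjoint measurable sets,
  m(union_{k >= 1} I_k) = sum_{k >= 1} m(I_k) = sum_{k >= 1} a * r^(k-1),
  with a = 5/2 and r = 1/3.
Since 0 < r = 1/3 < 1, the geometric series converges:
  sum_{k >= 1} a * r^(k-1) = a / (1 - r).
  = 5/2 / (1 - 1/3)
  = 5/2 / (2/3)
  = 15/4.

15/4


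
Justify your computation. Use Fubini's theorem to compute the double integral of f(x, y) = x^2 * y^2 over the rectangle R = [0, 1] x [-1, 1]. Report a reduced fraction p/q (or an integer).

f(x, y) is a tensor product of a function of x and a function of y, and both factors are bounded continuous (hence Lebesgue integrable) on the rectangle, so Fubini's theorem applies:
  integral_R f d(m x m) = (integral_a1^b1 x^2 dx) * (integral_a2^b2 y^2 dy).
Inner integral in x: integral_{0}^{1} x^2 dx = (1^3 - 0^3)/3
  = 1/3.
Inner integral in y: integral_{-1}^{1} y^2 dy = (1^3 - (-1)^3)/3
  = 2/3.
Product: (1/3) * (2/3) = 2/9.

2/9


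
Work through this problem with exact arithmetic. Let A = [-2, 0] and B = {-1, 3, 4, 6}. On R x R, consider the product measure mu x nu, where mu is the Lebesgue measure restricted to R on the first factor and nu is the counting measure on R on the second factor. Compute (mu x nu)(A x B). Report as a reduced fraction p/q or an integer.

For a measurable rectangle A x B, the product measure satisfies
  (mu x nu)(A x B) = mu(A) * nu(B).
  mu(A) = 2.
  nu(B) = 4.
  (mu x nu)(A x B) = 2 * 4 = 8.

8


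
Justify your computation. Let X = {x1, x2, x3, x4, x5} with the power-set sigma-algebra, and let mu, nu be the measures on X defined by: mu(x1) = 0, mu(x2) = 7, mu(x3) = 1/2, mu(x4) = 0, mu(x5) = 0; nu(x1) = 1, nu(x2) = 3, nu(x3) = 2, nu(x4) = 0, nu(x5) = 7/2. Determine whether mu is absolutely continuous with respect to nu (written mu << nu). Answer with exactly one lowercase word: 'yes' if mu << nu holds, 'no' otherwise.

mu << nu means: every nu-null measurable set is also mu-null; equivalently, for every atom x, if nu({x}) = 0 then mu({x}) = 0.
Checking each atom:
  x1: nu = 1 > 0 -> no constraint.
  x2: nu = 3 > 0 -> no constraint.
  x3: nu = 2 > 0 -> no constraint.
  x4: nu = 0, mu = 0 -> consistent with mu << nu.
  x5: nu = 7/2 > 0 -> no constraint.
No atom violates the condition. Therefore mu << nu.

yes


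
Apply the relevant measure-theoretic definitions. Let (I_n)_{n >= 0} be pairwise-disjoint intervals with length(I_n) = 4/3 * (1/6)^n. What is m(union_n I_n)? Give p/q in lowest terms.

By countable additivity of the Lebesgue measure on pairwise disjoint measurable sets,
  m(union_{n >= 0} I_n) = sum_{n >= 0} m(I_n) = sum_{n >= 0} a * r^n,
  with a = 4/3 and r = 1/6.
Since 0 < r = 1/6 < 1, the geometric series converges:
  sum_{n >= 0} a * r^n = a / (1 - r).
  = 4/3 / (1 - 1/6)
  = 4/3 / (5/6)
  = 8/5.

8/5


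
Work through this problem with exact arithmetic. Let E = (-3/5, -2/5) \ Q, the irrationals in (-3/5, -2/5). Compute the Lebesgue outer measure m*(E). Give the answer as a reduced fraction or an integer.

The interval I = (-3/5, -2/5) has m(I) = -2/5 - (-3/5) = 1/5 (endpoints are measure-zero, so open/closed/half-open agree). Write I = (I cap Q) u (I \ Q). The rationals in I are countable, so m*(I cap Q) = 0 (cover each rational by intervals whose total length is arbitrarily small). By countable subadditivity m*(I) <= m*(I cap Q) + m*(I \ Q), hence m*(I \ Q) >= m(I) = 1/5. The reverse inequality m*(I \ Q) <= m*(I) = 1/5 is trivial since (I \ Q) is a subset of I. Therefore m*(I \ Q) = 1/5.

1/5


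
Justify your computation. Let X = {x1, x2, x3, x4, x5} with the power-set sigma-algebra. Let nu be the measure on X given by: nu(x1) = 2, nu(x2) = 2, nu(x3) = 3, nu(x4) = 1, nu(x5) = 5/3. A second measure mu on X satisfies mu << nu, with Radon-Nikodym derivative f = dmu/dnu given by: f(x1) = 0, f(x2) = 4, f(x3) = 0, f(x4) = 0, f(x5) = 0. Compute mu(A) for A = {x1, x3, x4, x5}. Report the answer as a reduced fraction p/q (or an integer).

By the defining property of the Radon-Nikodym derivative, for every measurable set A,
  mu(A) = integral_A f dnu.
Since nu is a discrete measure concentrated on the atoms of X, the integral over A reduces to the sum
  mu(A) = sum_{x in A} f(x) * nu({x}).
Computing each term:
  x1: f(x1) * nu(x1) = 0 * 2 = 0.
  x3: f(x3) * nu(x3) = 0 * 3 = 0.
  x4: f(x4) * nu(x4) = 0 * 1 = 0.
  x5: f(x5) * nu(x5) = 0 * 5/3 = 0.
Summing: mu(A) = 0 + 0 + 0 + 0 = 0.

0


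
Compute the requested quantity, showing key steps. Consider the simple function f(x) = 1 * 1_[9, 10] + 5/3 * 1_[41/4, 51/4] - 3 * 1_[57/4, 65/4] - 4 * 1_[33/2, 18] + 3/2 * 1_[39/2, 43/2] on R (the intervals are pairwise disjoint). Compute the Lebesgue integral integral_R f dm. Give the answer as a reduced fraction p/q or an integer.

For a simple function f = sum_i c_i * 1_{A_i} with disjoint A_i,
  integral f dm = sum_i c_i * m(A_i).
Lengths of the A_i:
  m(A_1) = 10 - 9 = 1.
  m(A_2) = 51/4 - 41/4 = 5/2.
  m(A_3) = 65/4 - 57/4 = 2.
  m(A_4) = 18 - 33/2 = 3/2.
  m(A_5) = 43/2 - 39/2 = 2.
Contributions c_i * m(A_i):
  (1) * (1) = 1.
  (5/3) * (5/2) = 25/6.
  (-3) * (2) = -6.
  (-4) * (3/2) = -6.
  (3/2) * (2) = 3.
Total: 1 + 25/6 - 6 - 6 + 3 = -23/6.

-23/6


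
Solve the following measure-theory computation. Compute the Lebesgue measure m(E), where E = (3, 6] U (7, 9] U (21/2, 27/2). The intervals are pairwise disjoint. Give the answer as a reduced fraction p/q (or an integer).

For pairwise disjoint intervals, m(union_i I_i) = sum_i m(I_i),
and m is invariant under swapping open/closed endpoints (single points have measure 0).
So m(E) = sum_i (b_i - a_i).
  I_1 has length 6 - 3 = 3.
  I_2 has length 9 - 7 = 2.
  I_3 has length 27/2 - 21/2 = 3.
Summing:
  m(E) = 3 + 2 + 3 = 8.

8


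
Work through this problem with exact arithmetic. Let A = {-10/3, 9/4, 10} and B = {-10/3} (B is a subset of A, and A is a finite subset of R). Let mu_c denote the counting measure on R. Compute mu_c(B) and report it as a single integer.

Counting measure assigns mu_c(E) = |E| (number of elements) when E is finite.
B has 1 element(s), so mu_c(B) = 1.

1


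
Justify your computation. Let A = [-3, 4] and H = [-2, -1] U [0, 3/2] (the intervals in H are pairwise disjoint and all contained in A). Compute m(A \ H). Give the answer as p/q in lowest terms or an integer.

The ambient interval has length m(A) = 4 - (-3) = 7.
Since the holes are disjoint and sit inside A, by finite additivity
  m(H) = sum_i (b_i - a_i), and m(A \ H) = m(A) - m(H).
Computing the hole measures:
  m(H_1) = -1 - (-2) = 1.
  m(H_2) = 3/2 - 0 = 3/2.
Summed: m(H) = 1 + 3/2 = 5/2.
So m(A \ H) = 7 - 5/2 = 9/2.

9/2


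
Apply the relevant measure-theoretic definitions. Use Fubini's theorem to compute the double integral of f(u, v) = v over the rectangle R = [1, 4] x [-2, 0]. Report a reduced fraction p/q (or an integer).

f(u, v) is a tensor product of a function of u and a function of v, and both factors are bounded continuous (hence Lebesgue integrable) on the rectangle, so Fubini's theorem applies:
  integral_R f d(m x m) = (integral_a1^b1 1 du) * (integral_a2^b2 v dv).
Inner integral in u: integral_{1}^{4} 1 du = (4^1 - 1^1)/1
  = 3.
Inner integral in v: integral_{-2}^{0} v dv = (0^2 - (-2)^2)/2
  = -2.
Product: (3) * (-2) = -6.

-6


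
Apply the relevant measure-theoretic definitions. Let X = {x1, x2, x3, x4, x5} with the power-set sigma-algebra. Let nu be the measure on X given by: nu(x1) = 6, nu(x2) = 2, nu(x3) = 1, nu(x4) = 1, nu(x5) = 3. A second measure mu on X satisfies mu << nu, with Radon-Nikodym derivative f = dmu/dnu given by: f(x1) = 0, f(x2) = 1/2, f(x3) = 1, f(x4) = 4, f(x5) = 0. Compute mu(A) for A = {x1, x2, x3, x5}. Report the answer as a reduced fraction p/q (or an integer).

By the defining property of the Radon-Nikodym derivative, for every measurable set A,
  mu(A) = integral_A f dnu.
Since nu is a discrete measure concentrated on the atoms of X, the integral over A reduces to the sum
  mu(A) = sum_{x in A} f(x) * nu({x}).
Computing each term:
  x1: f(x1) * nu(x1) = 0 * 6 = 0.
  x2: f(x2) * nu(x2) = 1/2 * 2 = 1.
  x3: f(x3) * nu(x3) = 1 * 1 = 1.
  x5: f(x5) * nu(x5) = 0 * 3 = 0.
Summing: mu(A) = 0 + 1 + 1 + 0 = 2.

2


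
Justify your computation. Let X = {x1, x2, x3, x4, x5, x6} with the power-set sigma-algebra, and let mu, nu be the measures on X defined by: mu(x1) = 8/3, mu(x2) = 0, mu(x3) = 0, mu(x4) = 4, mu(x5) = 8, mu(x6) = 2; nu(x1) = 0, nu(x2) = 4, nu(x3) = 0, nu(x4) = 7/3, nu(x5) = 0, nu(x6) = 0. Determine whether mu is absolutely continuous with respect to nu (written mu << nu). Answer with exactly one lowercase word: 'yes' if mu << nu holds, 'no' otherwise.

mu << nu means: every nu-null measurable set is also mu-null; equivalently, for every atom x, if nu({x}) = 0 then mu({x}) = 0.
Checking each atom:
  x1: nu = 0, mu = 8/3 > 0 -> violates mu << nu.
  x2: nu = 4 > 0 -> no constraint.
  x3: nu = 0, mu = 0 -> consistent with mu << nu.
  x4: nu = 7/3 > 0 -> no constraint.
  x5: nu = 0, mu = 8 > 0 -> violates mu << nu.
  x6: nu = 0, mu = 2 > 0 -> violates mu << nu.
The atom(s) x1, x5, x6 violate the condition (nu = 0 but mu > 0). Therefore mu is NOT absolutely continuous w.r.t. nu.

no


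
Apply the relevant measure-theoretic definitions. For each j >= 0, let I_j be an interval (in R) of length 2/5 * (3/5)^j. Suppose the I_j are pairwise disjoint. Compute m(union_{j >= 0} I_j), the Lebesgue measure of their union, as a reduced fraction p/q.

By countable additivity of the Lebesgue measure on pairwise disjoint measurable sets,
  m(union_{j >= 0} I_j) = sum_{j >= 0} m(I_j) = sum_{j >= 0} a * r^j,
  with a = 2/5 and r = 3/5.
Since 0 < r = 3/5 < 1, the geometric series converges:
  sum_{j >= 0} a * r^j = a / (1 - r).
  = 2/5 / (1 - 3/5)
  = 2/5 / (2/5)
  = 1.

1


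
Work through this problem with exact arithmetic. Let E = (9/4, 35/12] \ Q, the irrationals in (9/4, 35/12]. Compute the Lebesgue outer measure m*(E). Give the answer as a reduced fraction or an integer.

The interval I = (9/4, 35/12] has m(I) = 35/12 - 9/4 = 2/3 (endpoints are measure-zero, so open/closed/half-open agree). Write I = (I cap Q) u (I \ Q). The rationals in I are countable, so m*(I cap Q) = 0 (cover each rational by intervals whose total length is arbitrarily small). By countable subadditivity m*(I) <= m*(I cap Q) + m*(I \ Q), hence m*(I \ Q) >= m(I) = 2/3. The reverse inequality m*(I \ Q) <= m*(I) = 2/3 is trivial since (I \ Q) is a subset of I. Therefore m*(I \ Q) = 2/3.

2/3


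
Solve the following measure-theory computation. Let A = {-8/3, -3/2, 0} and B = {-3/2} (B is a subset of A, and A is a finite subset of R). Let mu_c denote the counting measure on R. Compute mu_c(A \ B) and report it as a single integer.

Counting measure assigns mu_c(E) = |E| (number of elements) when E is finite. For B subset A, A \ B is the set of elements of A not in B, so |A \ B| = |A| - |B|.
|A| = 3, |B| = 1, so mu_c(A \ B) = 3 - 1 = 2.

2


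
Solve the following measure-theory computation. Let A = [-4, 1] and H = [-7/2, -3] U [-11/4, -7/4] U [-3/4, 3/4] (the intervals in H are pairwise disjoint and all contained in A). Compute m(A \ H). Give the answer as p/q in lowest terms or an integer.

The ambient interval has length m(A) = 1 - (-4) = 5.
Since the holes are disjoint and sit inside A, by finite additivity
  m(H) = sum_i (b_i - a_i), and m(A \ H) = m(A) - m(H).
Computing the hole measures:
  m(H_1) = -3 - (-7/2) = 1/2.
  m(H_2) = -7/4 - (-11/4) = 1.
  m(H_3) = 3/4 - (-3/4) = 3/2.
Summed: m(H) = 1/2 + 1 + 3/2 = 3.
So m(A \ H) = 5 - 3 = 2.

2


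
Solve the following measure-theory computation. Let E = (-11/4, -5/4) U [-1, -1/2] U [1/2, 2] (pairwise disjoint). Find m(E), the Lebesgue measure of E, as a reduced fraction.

For pairwise disjoint intervals, m(union_i I_i) = sum_i m(I_i),
and m is invariant under swapping open/closed endpoints (single points have measure 0).
So m(E) = sum_i (b_i - a_i).
  I_1 has length -5/4 - (-11/4) = 3/2.
  I_2 has length -1/2 - (-1) = 1/2.
  I_3 has length 2 - 1/2 = 3/2.
Summing:
  m(E) = 3/2 + 1/2 + 3/2 = 7/2.

7/2


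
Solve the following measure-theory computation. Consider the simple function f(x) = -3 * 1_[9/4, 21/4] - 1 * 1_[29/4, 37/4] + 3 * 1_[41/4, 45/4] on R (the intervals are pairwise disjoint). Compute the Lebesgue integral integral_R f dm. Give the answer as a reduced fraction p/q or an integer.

For a simple function f = sum_i c_i * 1_{A_i} with disjoint A_i,
  integral f dm = sum_i c_i * m(A_i).
Lengths of the A_i:
  m(A_1) = 21/4 - 9/4 = 3.
  m(A_2) = 37/4 - 29/4 = 2.
  m(A_3) = 45/4 - 41/4 = 1.
Contributions c_i * m(A_i):
  (-3) * (3) = -9.
  (-1) * (2) = -2.
  (3) * (1) = 3.
Total: -9 - 2 + 3 = -8.

-8


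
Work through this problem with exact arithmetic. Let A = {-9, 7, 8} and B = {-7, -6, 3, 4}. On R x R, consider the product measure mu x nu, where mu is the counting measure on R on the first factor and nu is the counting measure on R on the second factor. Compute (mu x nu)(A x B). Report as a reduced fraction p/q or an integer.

For a measurable rectangle A x B, the product measure satisfies
  (mu x nu)(A x B) = mu(A) * nu(B).
  mu(A) = 3.
  nu(B) = 4.
  (mu x nu)(A x B) = 3 * 4 = 12.

12


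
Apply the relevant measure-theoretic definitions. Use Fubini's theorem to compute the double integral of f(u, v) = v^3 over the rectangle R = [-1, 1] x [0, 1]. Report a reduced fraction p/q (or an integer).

f(u, v) is a tensor product of a function of u and a function of v, and both factors are bounded continuous (hence Lebesgue integrable) on the rectangle, so Fubini's theorem applies:
  integral_R f d(m x m) = (integral_a1^b1 1 du) * (integral_a2^b2 v^3 dv).
Inner integral in u: integral_{-1}^{1} 1 du = (1^1 - (-1)^1)/1
  = 2.
Inner integral in v: integral_{0}^{1} v^3 dv = (1^4 - 0^4)/4
  = 1/4.
Product: (2) * (1/4) = 1/2.

1/2


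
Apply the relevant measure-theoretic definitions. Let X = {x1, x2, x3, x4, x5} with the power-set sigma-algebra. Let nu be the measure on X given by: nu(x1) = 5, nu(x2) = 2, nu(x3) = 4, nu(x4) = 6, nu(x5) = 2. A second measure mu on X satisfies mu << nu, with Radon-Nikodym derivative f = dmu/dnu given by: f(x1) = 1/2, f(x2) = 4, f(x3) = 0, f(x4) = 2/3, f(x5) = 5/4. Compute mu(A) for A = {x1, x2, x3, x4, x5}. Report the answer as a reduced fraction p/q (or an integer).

By the defining property of the Radon-Nikodym derivative, for every measurable set A,
  mu(A) = integral_A f dnu.
Since nu is a discrete measure concentrated on the atoms of X, the integral over A reduces to the sum
  mu(A) = sum_{x in A} f(x) * nu({x}).
Computing each term:
  x1: f(x1) * nu(x1) = 1/2 * 5 = 5/2.
  x2: f(x2) * nu(x2) = 4 * 2 = 8.
  x3: f(x3) * nu(x3) = 0 * 4 = 0.
  x4: f(x4) * nu(x4) = 2/3 * 6 = 4.
  x5: f(x5) * nu(x5) = 5/4 * 2 = 5/2.
Summing: mu(A) = 5/2 + 8 + 0 + 4 + 5/2 = 17.

17


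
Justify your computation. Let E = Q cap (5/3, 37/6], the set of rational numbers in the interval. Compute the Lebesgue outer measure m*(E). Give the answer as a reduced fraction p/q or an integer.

Q cap (5/3, 37/6] is countable; list its elements as q_1, q_2, ... . Fix eps > 0 and cover the k-th point by an interval of length eps * 2^(-k). The cover has total length eps * sum_{k>=1} 2^(-k) = eps, so by definition of outer measure m*(Q cap (5/3, 37/6]) <= eps. Since eps was arbitrary and m* >= 0, the outer measure is 0.

0


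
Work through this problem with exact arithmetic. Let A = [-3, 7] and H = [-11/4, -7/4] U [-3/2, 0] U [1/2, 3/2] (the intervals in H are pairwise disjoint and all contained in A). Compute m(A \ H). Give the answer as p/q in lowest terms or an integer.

The ambient interval has length m(A) = 7 - (-3) = 10.
Since the holes are disjoint and sit inside A, by finite additivity
  m(H) = sum_i (b_i - a_i), and m(A \ H) = m(A) - m(H).
Computing the hole measures:
  m(H_1) = -7/4 - (-11/4) = 1.
  m(H_2) = 0 - (-3/2) = 3/2.
  m(H_3) = 3/2 - 1/2 = 1.
Summed: m(H) = 1 + 3/2 + 1 = 7/2.
So m(A \ H) = 10 - 7/2 = 13/2.

13/2


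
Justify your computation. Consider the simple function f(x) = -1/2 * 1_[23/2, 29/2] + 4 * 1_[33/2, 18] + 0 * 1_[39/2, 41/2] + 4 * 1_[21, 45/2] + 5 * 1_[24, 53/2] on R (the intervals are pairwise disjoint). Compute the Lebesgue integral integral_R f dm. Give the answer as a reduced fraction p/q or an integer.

For a simple function f = sum_i c_i * 1_{A_i} with disjoint A_i,
  integral f dm = sum_i c_i * m(A_i).
Lengths of the A_i:
  m(A_1) = 29/2 - 23/2 = 3.
  m(A_2) = 18 - 33/2 = 3/2.
  m(A_3) = 41/2 - 39/2 = 1.
  m(A_4) = 45/2 - 21 = 3/2.
  m(A_5) = 53/2 - 24 = 5/2.
Contributions c_i * m(A_i):
  (-1/2) * (3) = -3/2.
  (4) * (3/2) = 6.
  (0) * (1) = 0.
  (4) * (3/2) = 6.
  (5) * (5/2) = 25/2.
Total: -3/2 + 6 + 0 + 6 + 25/2 = 23.

23


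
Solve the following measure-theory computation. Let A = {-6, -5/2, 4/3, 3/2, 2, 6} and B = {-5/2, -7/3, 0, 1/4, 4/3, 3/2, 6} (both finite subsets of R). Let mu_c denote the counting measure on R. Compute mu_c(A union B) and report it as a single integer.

Counting measure on a finite set equals cardinality. By inclusion-exclusion, |A union B| = |A| + |B| - |A cap B|.
|A| = 6, |B| = 7, |A cap B| = 4.
So mu_c(A union B) = 6 + 7 - 4 = 9.

9


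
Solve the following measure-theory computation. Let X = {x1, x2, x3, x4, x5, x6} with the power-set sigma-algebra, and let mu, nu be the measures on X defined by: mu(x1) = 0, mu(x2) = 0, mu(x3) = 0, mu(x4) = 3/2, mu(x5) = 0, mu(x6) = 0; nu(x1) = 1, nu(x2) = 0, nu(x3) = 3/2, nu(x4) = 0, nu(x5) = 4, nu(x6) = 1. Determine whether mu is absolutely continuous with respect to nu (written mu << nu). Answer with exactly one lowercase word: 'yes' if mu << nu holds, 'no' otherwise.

mu << nu means: every nu-null measurable set is also mu-null; equivalently, for every atom x, if nu({x}) = 0 then mu({x}) = 0.
Checking each atom:
  x1: nu = 1 > 0 -> no constraint.
  x2: nu = 0, mu = 0 -> consistent with mu << nu.
  x3: nu = 3/2 > 0 -> no constraint.
  x4: nu = 0, mu = 3/2 > 0 -> violates mu << nu.
  x5: nu = 4 > 0 -> no constraint.
  x6: nu = 1 > 0 -> no constraint.
The atom(s) x4 violate the condition (nu = 0 but mu > 0). Therefore mu is NOT absolutely continuous w.r.t. nu.

no


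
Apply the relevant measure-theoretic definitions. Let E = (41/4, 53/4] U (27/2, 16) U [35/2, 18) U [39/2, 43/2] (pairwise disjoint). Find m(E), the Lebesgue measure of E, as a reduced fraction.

For pairwise disjoint intervals, m(union_i I_i) = sum_i m(I_i),
and m is invariant under swapping open/closed endpoints (single points have measure 0).
So m(E) = sum_i (b_i - a_i).
  I_1 has length 53/4 - 41/4 = 3.
  I_2 has length 16 - 27/2 = 5/2.
  I_3 has length 18 - 35/2 = 1/2.
  I_4 has length 43/2 - 39/2 = 2.
Summing:
  m(E) = 3 + 5/2 + 1/2 + 2 = 8.

8


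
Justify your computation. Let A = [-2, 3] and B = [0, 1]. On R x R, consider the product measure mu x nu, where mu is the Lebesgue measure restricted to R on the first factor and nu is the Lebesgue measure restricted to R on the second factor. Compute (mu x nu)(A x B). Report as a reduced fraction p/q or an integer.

For a measurable rectangle A x B, the product measure satisfies
  (mu x nu)(A x B) = mu(A) * nu(B).
  mu(A) = 5.
  nu(B) = 1.
  (mu x nu)(A x B) = 5 * 1 = 5.

5


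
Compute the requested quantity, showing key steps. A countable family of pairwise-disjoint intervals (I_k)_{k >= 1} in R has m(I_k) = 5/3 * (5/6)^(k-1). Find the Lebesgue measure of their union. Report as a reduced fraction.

By countable additivity of the Lebesgue measure on pairwise disjoint measurable sets,
  m(union_{k >= 1} I_k) = sum_{k >= 1} m(I_k) = sum_{k >= 1} a * r^(k-1),
  with a = 5/3 and r = 5/6.
Since 0 < r = 5/6 < 1, the geometric series converges:
  sum_{k >= 1} a * r^(k-1) = a / (1 - r).
  = 5/3 / (1 - 5/6)
  = 5/3 / (1/6)
  = 10.

10


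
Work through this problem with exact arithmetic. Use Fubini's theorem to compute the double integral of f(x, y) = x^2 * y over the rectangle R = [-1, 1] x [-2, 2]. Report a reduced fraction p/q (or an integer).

f(x, y) is a tensor product of a function of x and a function of y, and both factors are bounded continuous (hence Lebesgue integrable) on the rectangle, so Fubini's theorem applies:
  integral_R f d(m x m) = (integral_a1^b1 x^2 dx) * (integral_a2^b2 y dy).
Inner integral in x: integral_{-1}^{1} x^2 dx = (1^3 - (-1)^3)/3
  = 2/3.
Inner integral in y: integral_{-2}^{2} y dy = (2^2 - (-2)^2)/2
  = 0.
Product: (2/3) * (0) = 0.

0


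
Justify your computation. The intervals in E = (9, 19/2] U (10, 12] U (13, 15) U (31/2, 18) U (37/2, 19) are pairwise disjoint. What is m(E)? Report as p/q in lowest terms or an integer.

For pairwise disjoint intervals, m(union_i I_i) = sum_i m(I_i),
and m is invariant under swapping open/closed endpoints (single points have measure 0).
So m(E) = sum_i (b_i - a_i).
  I_1 has length 19/2 - 9 = 1/2.
  I_2 has length 12 - 10 = 2.
  I_3 has length 15 - 13 = 2.
  I_4 has length 18 - 31/2 = 5/2.
  I_5 has length 19 - 37/2 = 1/2.
Summing:
  m(E) = 1/2 + 2 + 2 + 5/2 + 1/2 = 15/2.

15/2


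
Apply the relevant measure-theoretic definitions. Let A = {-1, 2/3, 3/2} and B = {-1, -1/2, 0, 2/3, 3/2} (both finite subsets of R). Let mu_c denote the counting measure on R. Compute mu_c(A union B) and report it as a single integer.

Counting measure on a finite set equals cardinality. By inclusion-exclusion, |A union B| = |A| + |B| - |A cap B|.
|A| = 3, |B| = 5, |A cap B| = 3.
So mu_c(A union B) = 3 + 5 - 3 = 5.

5


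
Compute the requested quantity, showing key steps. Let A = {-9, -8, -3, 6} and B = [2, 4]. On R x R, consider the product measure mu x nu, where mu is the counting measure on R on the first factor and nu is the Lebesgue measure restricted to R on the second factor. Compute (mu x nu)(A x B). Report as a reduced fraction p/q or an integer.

For a measurable rectangle A x B, the product measure satisfies
  (mu x nu)(A x B) = mu(A) * nu(B).
  mu(A) = 4.
  nu(B) = 2.
  (mu x nu)(A x B) = 4 * 2 = 8.

8


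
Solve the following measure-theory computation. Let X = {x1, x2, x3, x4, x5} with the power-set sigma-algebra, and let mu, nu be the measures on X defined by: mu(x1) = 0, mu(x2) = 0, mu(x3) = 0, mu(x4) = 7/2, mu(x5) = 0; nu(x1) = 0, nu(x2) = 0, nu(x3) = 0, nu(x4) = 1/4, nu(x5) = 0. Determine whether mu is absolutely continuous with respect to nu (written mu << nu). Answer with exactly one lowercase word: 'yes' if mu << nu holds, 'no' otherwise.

mu << nu means: every nu-null measurable set is also mu-null; equivalently, for every atom x, if nu({x}) = 0 then mu({x}) = 0.
Checking each atom:
  x1: nu = 0, mu = 0 -> consistent with mu << nu.
  x2: nu = 0, mu = 0 -> consistent with mu << nu.
  x3: nu = 0, mu = 0 -> consistent with mu << nu.
  x4: nu = 1/4 > 0 -> no constraint.
  x5: nu = 0, mu = 0 -> consistent with mu << nu.
No atom violates the condition. Therefore mu << nu.

yes


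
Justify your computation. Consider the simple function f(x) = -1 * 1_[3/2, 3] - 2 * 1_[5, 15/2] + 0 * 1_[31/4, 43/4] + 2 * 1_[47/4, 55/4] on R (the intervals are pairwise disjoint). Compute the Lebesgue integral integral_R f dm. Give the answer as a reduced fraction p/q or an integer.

For a simple function f = sum_i c_i * 1_{A_i} with disjoint A_i,
  integral f dm = sum_i c_i * m(A_i).
Lengths of the A_i:
  m(A_1) = 3 - 3/2 = 3/2.
  m(A_2) = 15/2 - 5 = 5/2.
  m(A_3) = 43/4 - 31/4 = 3.
  m(A_4) = 55/4 - 47/4 = 2.
Contributions c_i * m(A_i):
  (-1) * (3/2) = -3/2.
  (-2) * (5/2) = -5.
  (0) * (3) = 0.
  (2) * (2) = 4.
Total: -3/2 - 5 + 0 + 4 = -5/2.

-5/2


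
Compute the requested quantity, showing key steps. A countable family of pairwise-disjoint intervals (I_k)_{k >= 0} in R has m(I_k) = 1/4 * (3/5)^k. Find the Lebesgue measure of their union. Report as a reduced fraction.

By countable additivity of the Lebesgue measure on pairwise disjoint measurable sets,
  m(union_{k >= 0} I_k) = sum_{k >= 0} m(I_k) = sum_{k >= 0} a * r^k,
  with a = 1/4 and r = 3/5.
Since 0 < r = 3/5 < 1, the geometric series converges:
  sum_{k >= 0} a * r^k = a / (1 - r).
  = 1/4 / (1 - 3/5)
  = 1/4 / (2/5)
  = 5/8.

5/8


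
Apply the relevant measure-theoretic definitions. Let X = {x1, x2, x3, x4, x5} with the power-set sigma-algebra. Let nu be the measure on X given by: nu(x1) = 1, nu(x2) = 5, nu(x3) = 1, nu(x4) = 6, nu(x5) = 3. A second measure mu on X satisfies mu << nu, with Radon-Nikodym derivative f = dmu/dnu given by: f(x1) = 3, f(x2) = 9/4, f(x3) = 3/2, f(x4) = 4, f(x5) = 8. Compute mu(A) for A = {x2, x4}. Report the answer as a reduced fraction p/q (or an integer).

By the defining property of the Radon-Nikodym derivative, for every measurable set A,
  mu(A) = integral_A f dnu.
Since nu is a discrete measure concentrated on the atoms of X, the integral over A reduces to the sum
  mu(A) = sum_{x in A} f(x) * nu({x}).
Computing each term:
  x2: f(x2) * nu(x2) = 9/4 * 5 = 45/4.
  x4: f(x4) * nu(x4) = 4 * 6 = 24.
Summing: mu(A) = 45/4 + 24 = 141/4.

141/4


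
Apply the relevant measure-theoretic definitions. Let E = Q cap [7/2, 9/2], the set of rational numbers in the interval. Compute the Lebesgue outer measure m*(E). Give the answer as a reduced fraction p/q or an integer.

Q cap [7/2, 9/2] is countable; list its elements as q_1, q_2, ... . Fix eps > 0 and cover the k-th point by an interval of length eps * 2^(-k). The cover has total length eps * sum_{k>=1} 2^(-k) = eps, so by definition of outer measure m*(Q cap [7/2, 9/2]) <= eps. Since eps was arbitrary and m* >= 0, the outer measure is 0.

0


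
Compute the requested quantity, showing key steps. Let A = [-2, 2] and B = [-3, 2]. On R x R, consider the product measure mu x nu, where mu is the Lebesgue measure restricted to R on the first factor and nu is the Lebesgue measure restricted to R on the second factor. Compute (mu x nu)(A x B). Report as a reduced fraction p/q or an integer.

For a measurable rectangle A x B, the product measure satisfies
  (mu x nu)(A x B) = mu(A) * nu(B).
  mu(A) = 4.
  nu(B) = 5.
  (mu x nu)(A x B) = 4 * 5 = 20.

20


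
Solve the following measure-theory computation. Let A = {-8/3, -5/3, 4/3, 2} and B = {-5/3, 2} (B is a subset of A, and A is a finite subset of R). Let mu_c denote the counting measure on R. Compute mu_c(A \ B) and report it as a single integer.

Counting measure assigns mu_c(E) = |E| (number of elements) when E is finite. For B subset A, A \ B is the set of elements of A not in B, so |A \ B| = |A| - |B|.
|A| = 4, |B| = 2, so mu_c(A \ B) = 4 - 2 = 2.

2


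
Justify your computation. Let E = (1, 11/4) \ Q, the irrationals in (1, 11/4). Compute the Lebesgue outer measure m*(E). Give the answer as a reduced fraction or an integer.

The interval I = (1, 11/4) has m(I) = 11/4 - 1 = 7/4 (endpoints are measure-zero, so open/closed/half-open agree). Write I = (I cap Q) u (I \ Q). The rationals in I are countable, so m*(I cap Q) = 0 (cover each rational by intervals whose total length is arbitrarily small). By countable subadditivity m*(I) <= m*(I cap Q) + m*(I \ Q), hence m*(I \ Q) >= m(I) = 7/4. The reverse inequality m*(I \ Q) <= m*(I) = 7/4 is trivial since (I \ Q) is a subset of I. Therefore m*(I \ Q) = 7/4.

7/4


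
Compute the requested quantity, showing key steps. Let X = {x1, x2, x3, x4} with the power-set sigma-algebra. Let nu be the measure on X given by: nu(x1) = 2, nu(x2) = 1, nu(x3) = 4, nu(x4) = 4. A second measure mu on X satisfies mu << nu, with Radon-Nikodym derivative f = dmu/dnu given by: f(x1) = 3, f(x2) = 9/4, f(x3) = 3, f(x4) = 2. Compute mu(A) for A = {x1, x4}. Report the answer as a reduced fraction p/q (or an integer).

By the defining property of the Radon-Nikodym derivative, for every measurable set A,
  mu(A) = integral_A f dnu.
Since nu is a discrete measure concentrated on the atoms of X, the integral over A reduces to the sum
  mu(A) = sum_{x in A} f(x) * nu({x}).
Computing each term:
  x1: f(x1) * nu(x1) = 3 * 2 = 6.
  x4: f(x4) * nu(x4) = 2 * 4 = 8.
Summing: mu(A) = 6 + 8 = 14.

14
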